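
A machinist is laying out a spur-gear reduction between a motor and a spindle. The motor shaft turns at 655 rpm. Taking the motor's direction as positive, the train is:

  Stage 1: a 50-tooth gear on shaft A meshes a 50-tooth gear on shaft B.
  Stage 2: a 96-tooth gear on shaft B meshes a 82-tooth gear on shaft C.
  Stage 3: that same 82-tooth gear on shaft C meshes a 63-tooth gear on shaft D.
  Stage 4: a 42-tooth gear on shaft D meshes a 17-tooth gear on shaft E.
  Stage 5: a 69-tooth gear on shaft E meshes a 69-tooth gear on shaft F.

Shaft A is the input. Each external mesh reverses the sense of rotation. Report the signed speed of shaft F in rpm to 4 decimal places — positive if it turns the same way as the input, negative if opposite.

Stage 1 [50T→50T]: ω = 655.0000×50/50 = 655.0000 rpm, dir flips to −; running = −655.0000
Stage 2 [96T→82T]: ω = 655.0000×96/82 = 766.8293 rpm, dir flips to +; running = +766.8293
Stage 3 [82T→63T]: ω = 766.8293×82/63 = 998.0952 rpm, dir flips to −; running = −998.0952
Stage 4 [42T→17T]: ω = 998.0952×42/17 = 2465.8824 rpm, dir flips to +; running = +2465.8824
Stage 5 [69T→69T]: ω = 2465.8824×69/69 = 2465.8824 rpm, dir flips to −; running = −2465.8824

-2465.8824 rpm (opposite to input, |ω| = 2465.8824 rpm)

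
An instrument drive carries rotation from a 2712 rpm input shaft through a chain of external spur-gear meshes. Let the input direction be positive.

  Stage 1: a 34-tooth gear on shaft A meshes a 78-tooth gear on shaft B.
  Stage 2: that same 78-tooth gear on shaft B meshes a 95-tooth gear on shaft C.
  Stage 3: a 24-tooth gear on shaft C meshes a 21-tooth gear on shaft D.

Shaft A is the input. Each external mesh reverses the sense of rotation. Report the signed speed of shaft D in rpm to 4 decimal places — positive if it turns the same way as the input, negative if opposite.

Stage 1 [34T→78T]: ω = 2712.0000×34/78 = 1182.1538 rpm, dir flips to −; running = −1182.1538
Stage 2 [78T→95T]: ω = 1182.1538×78/95 = 970.6105 rpm, dir flips to +; running = +970.6105
Stage 3 [24T→21T]: ω = 970.6105×24/21 = 1109.2692 rpm, dir flips to −; running = −1109.2692

-1109.2692 rpm (opposite to input, |ω| = 1109.2692 rpm)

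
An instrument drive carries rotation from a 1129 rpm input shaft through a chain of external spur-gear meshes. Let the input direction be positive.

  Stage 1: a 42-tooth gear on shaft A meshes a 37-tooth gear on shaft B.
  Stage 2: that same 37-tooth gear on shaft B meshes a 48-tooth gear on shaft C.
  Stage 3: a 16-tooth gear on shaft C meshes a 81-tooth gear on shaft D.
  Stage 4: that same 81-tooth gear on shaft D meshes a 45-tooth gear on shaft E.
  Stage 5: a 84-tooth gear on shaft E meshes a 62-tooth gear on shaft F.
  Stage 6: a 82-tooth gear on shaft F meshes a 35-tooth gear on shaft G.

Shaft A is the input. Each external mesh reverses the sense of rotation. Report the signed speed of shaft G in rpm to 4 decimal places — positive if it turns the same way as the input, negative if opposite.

+1114.9178 rpm (same as input, |ω| = 1114.9178 rpm)

Stage 1 [42T→37T]: ω = 1129.0000×42/37 = 1281.5676 rpm, dir flips to −; running = −1281.5676
Stage 2 [37T→48T]: ω = 1281.5676×37/48 = 987.8750 rpm, dir flips to +; running = +987.8750
Stage 3 [16T→81T]: ω = 987.8750×16/81 = 195.1358 rpm, dir flips to −; running = −195.1358
Stage 4 [81T→45T]: ω = 195.1358×81/45 = 351.2444 rpm, dir flips to +; running = +351.2444
Stage 5 [84T→62T]: ω = 351.2444×84/62 = 475.8796 rpm, dir flips to −; running = −475.8796
Stage 6 [82T→35T]: ω = 475.8796×82/35 = 1114.9178 rpm, dir flips to +; running = +1114.9178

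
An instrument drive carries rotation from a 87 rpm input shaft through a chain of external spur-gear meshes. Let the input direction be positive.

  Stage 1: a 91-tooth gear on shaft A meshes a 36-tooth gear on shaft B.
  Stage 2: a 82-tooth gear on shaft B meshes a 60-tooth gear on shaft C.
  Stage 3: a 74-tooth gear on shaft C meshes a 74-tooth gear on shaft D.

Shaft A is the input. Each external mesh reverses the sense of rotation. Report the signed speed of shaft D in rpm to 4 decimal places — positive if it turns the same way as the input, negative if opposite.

Stage 1 [91T→36T]: ω = 87.0000×91/36 = 219.9167 rpm, dir flips to −; running = −219.9167
Stage 2 [82T→60T]: ω = 219.9167×82/60 = 300.5528 rpm, dir flips to +; running = +300.5528
Stage 3 [74T→74T]: ω = 300.5528×74/74 = 300.5528 rpm, dir flips to −; running = −300.5528

-300.5528 rpm (opposite to input, |ω| = 300.5528 rpm)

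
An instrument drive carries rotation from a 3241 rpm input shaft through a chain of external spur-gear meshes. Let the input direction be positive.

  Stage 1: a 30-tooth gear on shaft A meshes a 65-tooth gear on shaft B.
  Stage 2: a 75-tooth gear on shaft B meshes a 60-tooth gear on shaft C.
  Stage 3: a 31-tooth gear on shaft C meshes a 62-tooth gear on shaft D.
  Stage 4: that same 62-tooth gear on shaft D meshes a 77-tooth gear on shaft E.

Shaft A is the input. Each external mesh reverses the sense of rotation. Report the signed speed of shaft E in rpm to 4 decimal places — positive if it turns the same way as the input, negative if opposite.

+752.7797 rpm (same as input, |ω| = 752.7797 rpm)

Stage 1 [30T→65T]: ω = 3241.0000×30/65 = 1495.8462 rpm, dir flips to −; running = −1495.8462
Stage 2 [75T→60T]: ω = 1495.8462×75/60 = 1869.8077 rpm, dir flips to +; running = +1869.8077
Stage 3 [31T→62T]: ω = 1869.8077×31/62 = 934.9038 rpm, dir flips to −; running = −934.9038
Stage 4 [62T→77T]: ω = 934.9038×62/77 = 752.7797 rpm, dir flips to +; running = +752.7797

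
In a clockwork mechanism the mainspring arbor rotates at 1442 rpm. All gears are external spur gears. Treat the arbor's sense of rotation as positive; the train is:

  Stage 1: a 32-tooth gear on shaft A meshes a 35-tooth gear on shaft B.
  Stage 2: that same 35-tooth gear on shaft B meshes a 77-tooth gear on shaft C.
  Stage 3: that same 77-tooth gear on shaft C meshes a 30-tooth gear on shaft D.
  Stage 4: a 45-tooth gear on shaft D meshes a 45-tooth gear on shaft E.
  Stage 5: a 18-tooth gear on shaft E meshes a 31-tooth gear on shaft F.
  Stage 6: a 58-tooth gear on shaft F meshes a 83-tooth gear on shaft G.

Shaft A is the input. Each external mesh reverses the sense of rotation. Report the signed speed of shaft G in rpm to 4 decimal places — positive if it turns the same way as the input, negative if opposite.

+624.1007 rpm (same as input, |ω| = 624.1007 rpm)

Stage 1 [32T→35T]: ω = 1442.0000×32/35 = 1318.4000 rpm, dir flips to −; running = −1318.4000
Stage 2 [35T→77T]: ω = 1318.4000×35/77 = 599.2727 rpm, dir flips to +; running = +599.2727
Stage 3 [77T→30T]: ω = 599.2727×77/30 = 1538.1333 rpm, dir flips to −; running = −1538.1333
Stage 4 [45T→45T]: ω = 1538.1333×45/45 = 1538.1333 rpm, dir flips to +; running = +1538.1333
Stage 5 [18T→31T]: ω = 1538.1333×18/31 = 893.1097 rpm, dir flips to −; running = −893.1097
Stage 6 [58T→83T]: ω = 893.1097×58/83 = 624.1007 rpm, dir flips to +; running = +624.1007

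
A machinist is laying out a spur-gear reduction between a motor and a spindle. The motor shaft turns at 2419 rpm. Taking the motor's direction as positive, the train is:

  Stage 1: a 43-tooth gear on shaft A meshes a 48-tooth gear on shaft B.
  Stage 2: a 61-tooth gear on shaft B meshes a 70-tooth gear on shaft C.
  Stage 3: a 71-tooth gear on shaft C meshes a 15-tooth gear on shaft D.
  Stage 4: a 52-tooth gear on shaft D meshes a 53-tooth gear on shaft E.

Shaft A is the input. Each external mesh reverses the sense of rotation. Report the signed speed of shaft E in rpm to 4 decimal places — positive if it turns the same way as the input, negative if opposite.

Stage 1 [43T→48T]: ω = 2419.0000×43/48 = 2167.0208 rpm, dir flips to −; running = −2167.0208
Stage 2 [61T→70T]: ω = 2167.0208×61/70 = 1888.4039 rpm, dir flips to +; running = +1888.4039
Stage 3 [71T→15T]: ω = 1888.4039×71/15 = 8938.4450 rpm, dir flips to −; running = −8938.4450
Stage 4 [52T→53T]: ω = 8938.4450×52/53 = 8769.7951 rpm, dir flips to +; running = +8769.7951

+8769.7951 rpm (same as input, |ω| = 8769.7951 rpm)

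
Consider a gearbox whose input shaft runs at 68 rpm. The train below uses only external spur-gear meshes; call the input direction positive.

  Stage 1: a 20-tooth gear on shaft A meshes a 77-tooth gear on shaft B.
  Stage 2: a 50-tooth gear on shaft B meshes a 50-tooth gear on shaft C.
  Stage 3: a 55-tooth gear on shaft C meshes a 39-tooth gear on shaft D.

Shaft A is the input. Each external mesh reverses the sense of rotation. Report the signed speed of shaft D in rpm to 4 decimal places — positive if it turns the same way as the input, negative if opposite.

Stage 1 [20T→77T]: ω = 68.0000×20/77 = 17.6623 rpm, dir flips to −; running = −17.6623
Stage 2 [50T→50T]: ω = 17.6623×50/50 = 17.6623 rpm, dir flips to +; running = +17.6623
Stage 3 [55T→39T]: ω = 17.6623×55/39 = 24.9084 rpm, dir flips to −; running = −24.9084

-24.9084 rpm (opposite to input, |ω| = 24.9084 rpm)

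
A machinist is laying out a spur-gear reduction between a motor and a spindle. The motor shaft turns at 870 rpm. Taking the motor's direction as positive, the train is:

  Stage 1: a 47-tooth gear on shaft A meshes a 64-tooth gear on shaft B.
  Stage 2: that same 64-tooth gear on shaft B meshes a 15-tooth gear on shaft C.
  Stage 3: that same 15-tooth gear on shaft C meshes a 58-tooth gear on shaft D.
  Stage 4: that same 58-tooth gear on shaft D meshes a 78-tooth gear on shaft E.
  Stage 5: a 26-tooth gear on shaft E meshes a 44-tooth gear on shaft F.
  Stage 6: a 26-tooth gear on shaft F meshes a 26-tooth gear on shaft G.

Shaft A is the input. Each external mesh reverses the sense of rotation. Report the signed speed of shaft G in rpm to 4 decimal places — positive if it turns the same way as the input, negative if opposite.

Stage 1 [47T→64T]: ω = 870.0000×47/64 = 638.9062 rpm, dir flips to −; running = −638.9062
Stage 2 [64T→15T]: ω = 638.9062×64/15 = 2726.0000 rpm, dir flips to +; running = +2726.0000
Stage 3 [15T→58T]: ω = 2726.0000×15/58 = 705.0000 rpm, dir flips to −; running = −705.0000
Stage 4 [58T→78T]: ω = 705.0000×58/78 = 524.2308 rpm, dir flips to +; running = +524.2308
Stage 5 [26T→44T]: ω = 524.2308×26/44 = 309.7727 rpm, dir flips to −; running = −309.7727
Stage 6 [26T→26T]: ω = 309.7727×26/26 = 309.7727 rpm, dir flips to +; running = +309.7727

+309.7727 rpm (same as input, |ω| = 309.7727 rpm)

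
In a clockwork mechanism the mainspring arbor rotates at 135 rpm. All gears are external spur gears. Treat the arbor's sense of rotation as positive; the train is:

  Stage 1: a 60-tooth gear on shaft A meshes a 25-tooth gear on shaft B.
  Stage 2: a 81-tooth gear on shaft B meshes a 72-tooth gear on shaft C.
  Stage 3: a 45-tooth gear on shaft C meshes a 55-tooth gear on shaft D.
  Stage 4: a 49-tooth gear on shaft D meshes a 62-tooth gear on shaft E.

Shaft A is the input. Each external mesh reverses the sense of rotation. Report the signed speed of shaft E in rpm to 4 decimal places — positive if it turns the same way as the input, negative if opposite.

+235.6957 rpm (same as input, |ω| = 235.6957 rpm)

Stage 1 [60T→25T]: ω = 135.0000×60/25 = 324.0000 rpm, dir flips to −; running = −324.0000
Stage 2 [81T→72T]: ω = 324.0000×81/72 = 364.5000 rpm, dir flips to +; running = +364.5000
Stage 3 [45T→55T]: ω = 364.5000×45/55 = 298.2273 rpm, dir flips to −; running = −298.2273
Stage 4 [49T→62T]: ω = 298.2273×49/62 = 235.6957 rpm, dir flips to +; running = +235.6957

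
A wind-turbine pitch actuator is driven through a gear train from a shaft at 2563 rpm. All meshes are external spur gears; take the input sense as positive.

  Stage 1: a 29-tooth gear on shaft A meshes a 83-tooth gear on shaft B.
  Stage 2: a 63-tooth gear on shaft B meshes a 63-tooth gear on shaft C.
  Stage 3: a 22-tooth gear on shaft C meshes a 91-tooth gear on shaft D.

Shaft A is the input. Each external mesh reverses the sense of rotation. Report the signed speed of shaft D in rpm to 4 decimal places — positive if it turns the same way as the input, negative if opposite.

Stage 1 [29T→83T]: ω = 2563.0000×29/83 = 895.5060 rpm, dir flips to −; running = −895.5060
Stage 2 [63T→63T]: ω = 895.5060×63/63 = 895.5060 rpm, dir flips to +; running = +895.5060
Stage 3 [22T→91T]: ω = 895.5060×22/91 = 216.4960 rpm, dir flips to −; running = −216.4960

-216.4960 rpm (opposite to input, |ω| = 216.4960 rpm)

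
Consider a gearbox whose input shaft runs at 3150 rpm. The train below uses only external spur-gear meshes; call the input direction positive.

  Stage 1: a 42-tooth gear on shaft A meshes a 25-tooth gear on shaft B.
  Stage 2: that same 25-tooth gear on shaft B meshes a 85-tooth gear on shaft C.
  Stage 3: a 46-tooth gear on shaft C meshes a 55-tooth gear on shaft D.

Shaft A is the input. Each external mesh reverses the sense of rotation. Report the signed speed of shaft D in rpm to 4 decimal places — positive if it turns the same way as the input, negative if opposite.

Stage 1 [42T→25T]: ω = 3150.0000×42/25 = 5292.0000 rpm, dir flips to −; running = −5292.0000
Stage 2 [25T→85T]: ω = 5292.0000×25/85 = 1556.4706 rpm, dir flips to +; running = +1556.4706
Stage 3 [46T→55T]: ω = 1556.4706×46/55 = 1301.7754 rpm, dir flips to −; running = −1301.7754

-1301.7754 rpm (opposite to input, |ω| = 1301.7754 rpm)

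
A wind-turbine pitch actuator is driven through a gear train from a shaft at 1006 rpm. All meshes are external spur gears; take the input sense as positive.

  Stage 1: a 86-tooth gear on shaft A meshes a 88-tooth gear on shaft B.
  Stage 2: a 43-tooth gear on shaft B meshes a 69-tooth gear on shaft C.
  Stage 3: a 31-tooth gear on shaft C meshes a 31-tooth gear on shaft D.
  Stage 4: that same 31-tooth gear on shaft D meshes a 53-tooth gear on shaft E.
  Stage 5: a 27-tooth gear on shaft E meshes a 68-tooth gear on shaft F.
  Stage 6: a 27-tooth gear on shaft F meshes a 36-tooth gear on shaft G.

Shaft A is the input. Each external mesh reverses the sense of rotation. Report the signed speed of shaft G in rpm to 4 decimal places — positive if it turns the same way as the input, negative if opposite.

Stage 1 [86T→88T]: ω = 1006.0000×86/88 = 983.1364 rpm, dir flips to −; running = −983.1364
Stage 2 [43T→69T]: ω = 983.1364×43/69 = 612.6792 rpm, dir flips to +; running = +612.6792
Stage 3 [31T→31T]: ω = 612.6792×31/31 = 612.6792 rpm, dir flips to −; running = −612.6792
Stage 4 [31T→53T]: ω = 612.6792×31/53 = 358.3595 rpm, dir flips to +; running = +358.3595
Stage 5 [27T→68T]: ω = 358.3595×27/68 = 142.2898 rpm, dir flips to −; running = −142.2898
Stage 6 [27T→36T]: ω = 142.2898×27/36 = 106.7174 rpm, dir flips to +; running = +106.7174

+106.7174 rpm (same as input, |ω| = 106.7174 rpm)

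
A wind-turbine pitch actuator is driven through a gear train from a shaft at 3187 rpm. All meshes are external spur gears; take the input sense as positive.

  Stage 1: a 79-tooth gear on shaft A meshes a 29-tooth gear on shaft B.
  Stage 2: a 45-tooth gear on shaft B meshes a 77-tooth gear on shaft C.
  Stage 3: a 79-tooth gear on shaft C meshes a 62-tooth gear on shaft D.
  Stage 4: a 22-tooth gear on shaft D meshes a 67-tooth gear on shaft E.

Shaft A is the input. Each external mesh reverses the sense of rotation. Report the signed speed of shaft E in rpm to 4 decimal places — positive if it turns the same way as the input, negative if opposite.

+2122.8349 rpm (same as input, |ω| = 2122.8349 rpm)

Stage 1 [79T→29T]: ω = 3187.0000×79/29 = 8681.8276 rpm, dir flips to −; running = −8681.8276
Stage 2 [45T→77T]: ω = 8681.8276×45/77 = 5073.7953 rpm, dir flips to +; running = +5073.7953
Stage 3 [79T→62T]: ω = 5073.7953×79/62 = 6464.9973 rpm, dir flips to −; running = −6464.9973
Stage 4 [22T→67T]: ω = 6464.9973×22/67 = 2122.8349 rpm, dir flips to +; running = +2122.8349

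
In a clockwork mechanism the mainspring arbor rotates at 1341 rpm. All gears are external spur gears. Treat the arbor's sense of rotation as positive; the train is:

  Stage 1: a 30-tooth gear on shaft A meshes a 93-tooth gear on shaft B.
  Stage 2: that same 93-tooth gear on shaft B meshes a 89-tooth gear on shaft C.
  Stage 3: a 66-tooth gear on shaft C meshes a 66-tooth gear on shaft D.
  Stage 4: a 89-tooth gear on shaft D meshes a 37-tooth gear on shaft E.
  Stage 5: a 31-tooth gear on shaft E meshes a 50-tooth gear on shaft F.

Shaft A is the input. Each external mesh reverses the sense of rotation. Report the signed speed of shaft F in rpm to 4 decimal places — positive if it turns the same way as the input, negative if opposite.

-674.1243 rpm (opposite to input, |ω| = 674.1243 rpm)

Stage 1 [30T→93T]: ω = 1341.0000×30/93 = 432.5806 rpm, dir flips to −; running = −432.5806
Stage 2 [93T→89T]: ω = 432.5806×93/89 = 452.0225 rpm, dir flips to +; running = +452.0225
Stage 3 [66T→66T]: ω = 452.0225×66/66 = 452.0225 rpm, dir flips to −; running = −452.0225
Stage 4 [89T→37T]: ω = 452.0225×89/37 = 1087.2973 rpm, dir flips to +; running = +1087.2973
Stage 5 [31T→50T]: ω = 1087.2973×31/50 = 674.1243 rpm, dir flips to −; running = −674.1243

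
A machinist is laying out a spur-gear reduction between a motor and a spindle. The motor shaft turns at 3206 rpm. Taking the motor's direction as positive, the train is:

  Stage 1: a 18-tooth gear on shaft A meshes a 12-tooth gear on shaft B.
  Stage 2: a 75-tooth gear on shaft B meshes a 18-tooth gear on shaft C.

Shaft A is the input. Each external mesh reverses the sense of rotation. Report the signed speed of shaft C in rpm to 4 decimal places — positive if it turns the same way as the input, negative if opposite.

Stage 1 [18T→12T]: ω = 3206.0000×18/12 = 4809.0000 rpm, dir flips to −; running = −4809.0000
Stage 2 [75T→18T]: ω = 4809.0000×75/18 = 20037.5000 rpm, dir flips to +; running = +20037.5000

+20037.5000 rpm (same as input, |ω| = 20037.5000 rpm)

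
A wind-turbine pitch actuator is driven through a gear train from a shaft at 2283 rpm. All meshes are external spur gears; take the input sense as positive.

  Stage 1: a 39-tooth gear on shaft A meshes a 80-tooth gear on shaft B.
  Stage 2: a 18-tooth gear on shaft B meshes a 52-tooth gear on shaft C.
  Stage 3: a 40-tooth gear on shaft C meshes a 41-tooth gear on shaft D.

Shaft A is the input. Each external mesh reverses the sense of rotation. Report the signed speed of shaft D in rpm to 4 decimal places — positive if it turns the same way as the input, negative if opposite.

Stage 1 [39T→80T]: ω = 2283.0000×39/80 = 1112.9625 rpm, dir flips to −; running = −1112.9625
Stage 2 [18T→52T]: ω = 1112.9625×18/52 = 385.2563 rpm, dir flips to +; running = +385.2563
Stage 3 [40T→41T]: ω = 385.2563×40/41 = 375.8598 rpm, dir flips to −; running = −375.8598

-375.8598 rpm (opposite to input, |ω| = 375.8598 rpm)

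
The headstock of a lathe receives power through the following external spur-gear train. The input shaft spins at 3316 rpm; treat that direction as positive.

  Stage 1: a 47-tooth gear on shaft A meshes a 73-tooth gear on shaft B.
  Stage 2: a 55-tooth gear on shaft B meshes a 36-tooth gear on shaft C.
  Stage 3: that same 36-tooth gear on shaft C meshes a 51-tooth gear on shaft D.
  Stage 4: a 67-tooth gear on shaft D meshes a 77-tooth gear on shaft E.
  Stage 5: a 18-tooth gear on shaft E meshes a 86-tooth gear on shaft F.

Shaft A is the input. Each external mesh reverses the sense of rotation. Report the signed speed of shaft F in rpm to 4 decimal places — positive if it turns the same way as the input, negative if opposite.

Stage 1 [47T→73T]: ω = 3316.0000×47/73 = 2134.9589 rpm, dir flips to −; running = −2134.9589
Stage 2 [55T→36T]: ω = 2134.9589×55/36 = 3261.7428 rpm, dir flips to +; running = +3261.7428
Stage 3 [36T→51T]: ω = 3261.7428×36/51 = 2302.4067 rpm, dir flips to −; running = −2302.4067
Stage 4 [67T→77T]: ω = 2302.4067×67/77 = 2003.3928 rpm, dir flips to +; running = +2003.3928
Stage 5 [18T→86T]: ω = 2003.3928×18/86 = 419.3148 rpm, dir flips to −; running = −419.3148

-419.3148 rpm (opposite to input, |ω| = 419.3148 rpm)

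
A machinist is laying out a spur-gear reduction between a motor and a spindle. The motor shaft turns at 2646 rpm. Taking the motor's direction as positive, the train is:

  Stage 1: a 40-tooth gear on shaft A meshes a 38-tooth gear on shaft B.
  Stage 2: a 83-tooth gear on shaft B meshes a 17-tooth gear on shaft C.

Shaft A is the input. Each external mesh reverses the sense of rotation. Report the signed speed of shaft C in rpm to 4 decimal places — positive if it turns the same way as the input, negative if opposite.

Stage 1 [40T→38T]: ω = 2646.0000×40/38 = 2785.2632 rpm, dir flips to −; running = −2785.2632
Stage 2 [83T→17T]: ω = 2785.2632×83/17 = 13598.6378 rpm, dir flips to +; running = +13598.6378

+13598.6378 rpm (same as input, |ω| = 13598.6378 rpm)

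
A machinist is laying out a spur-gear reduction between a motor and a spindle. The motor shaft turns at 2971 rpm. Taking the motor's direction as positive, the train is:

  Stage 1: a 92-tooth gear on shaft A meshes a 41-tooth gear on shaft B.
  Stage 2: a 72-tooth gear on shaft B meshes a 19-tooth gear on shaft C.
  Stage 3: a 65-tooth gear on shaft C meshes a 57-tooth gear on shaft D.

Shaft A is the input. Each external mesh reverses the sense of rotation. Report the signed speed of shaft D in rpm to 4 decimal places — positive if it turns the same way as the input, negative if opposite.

Stage 1 [92T→41T]: ω = 2971.0000×92/41 = 6666.6341 rpm, dir flips to −; running = −6666.6341
Stage 2 [72T→19T]: ω = 6666.6341×72/19 = 25263.0347 rpm, dir flips to +; running = +25263.0347
Stage 3 [65T→57T]: ω = 25263.0347×65/57 = 28808.7237 rpm, dir flips to −; running = −28808.7237

-28808.7237 rpm (opposite to input, |ω| = 28808.7237 rpm)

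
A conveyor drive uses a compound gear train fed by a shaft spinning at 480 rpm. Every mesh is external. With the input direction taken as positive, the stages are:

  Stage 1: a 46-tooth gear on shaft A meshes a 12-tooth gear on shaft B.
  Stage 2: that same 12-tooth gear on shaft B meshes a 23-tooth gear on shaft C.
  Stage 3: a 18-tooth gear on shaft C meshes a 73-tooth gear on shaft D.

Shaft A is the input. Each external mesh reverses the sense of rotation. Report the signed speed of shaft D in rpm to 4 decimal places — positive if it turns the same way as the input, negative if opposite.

Stage 1 [46T→12T]: ω = 480.0000×46/12 = 1840.0000 rpm, dir flips to −; running = −1840.0000
Stage 2 [12T→23T]: ω = 1840.0000×12/23 = 960.0000 rpm, dir flips to +; running = +960.0000
Stage 3 [18T→73T]: ω = 960.0000×18/73 = 236.7123 rpm, dir flips to −; running = −236.7123

-236.7123 rpm (opposite to input, |ω| = 236.7123 rpm)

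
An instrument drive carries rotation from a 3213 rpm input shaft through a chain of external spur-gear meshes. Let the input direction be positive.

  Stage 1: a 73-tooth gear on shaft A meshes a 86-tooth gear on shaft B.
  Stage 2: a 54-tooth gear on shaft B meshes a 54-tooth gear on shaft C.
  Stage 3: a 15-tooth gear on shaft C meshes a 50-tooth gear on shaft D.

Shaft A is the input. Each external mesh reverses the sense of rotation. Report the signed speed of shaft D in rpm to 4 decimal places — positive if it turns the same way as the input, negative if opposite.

Stage 1 [73T→86T]: ω = 3213.0000×73/86 = 2727.3140 rpm, dir flips to −; running = −2727.3140
Stage 2 [54T→54T]: ω = 2727.3140×54/54 = 2727.3140 rpm, dir flips to +; running = +2727.3140
Stage 3 [15T→50T]: ω = 2727.3140×15/50 = 818.1942 rpm, dir flips to −; running = −818.1942

-818.1942 rpm (opposite to input, |ω| = 818.1942 rpm)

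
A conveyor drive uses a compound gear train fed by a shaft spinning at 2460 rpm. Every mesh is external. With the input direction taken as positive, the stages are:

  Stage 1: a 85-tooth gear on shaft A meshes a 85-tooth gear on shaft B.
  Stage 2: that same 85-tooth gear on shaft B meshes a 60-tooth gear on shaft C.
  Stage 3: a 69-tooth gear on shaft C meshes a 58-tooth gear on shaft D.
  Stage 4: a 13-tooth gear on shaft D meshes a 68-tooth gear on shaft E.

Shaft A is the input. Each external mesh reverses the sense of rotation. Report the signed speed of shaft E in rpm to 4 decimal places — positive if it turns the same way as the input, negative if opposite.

+792.6078 rpm (same as input, |ω| = 792.6078 rpm)

Stage 1 [85T→85T]: ω = 2460.0000×85/85 = 2460.0000 rpm, dir flips to −; running = −2460.0000
Stage 2 [85T→60T]: ω = 2460.0000×85/60 = 3485.0000 rpm, dir flips to +; running = +3485.0000
Stage 3 [69T→58T]: ω = 3485.0000×69/58 = 4145.9483 rpm, dir flips to −; running = −4145.9483
Stage 4 [13T→68T]: ω = 4145.9483×13/68 = 792.6078 rpm, dir flips to +; running = +792.6078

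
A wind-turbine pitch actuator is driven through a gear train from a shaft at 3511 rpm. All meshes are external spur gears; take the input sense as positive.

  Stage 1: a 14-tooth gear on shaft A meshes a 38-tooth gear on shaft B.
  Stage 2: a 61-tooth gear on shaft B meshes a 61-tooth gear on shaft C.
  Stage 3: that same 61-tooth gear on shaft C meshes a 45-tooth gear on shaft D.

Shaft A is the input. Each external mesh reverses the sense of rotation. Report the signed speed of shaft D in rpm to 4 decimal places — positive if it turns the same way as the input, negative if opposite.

Stage 1 [14T→38T]: ω = 3511.0000×14/38 = 1293.5263 rpm, dir flips to −; running = −1293.5263
Stage 2 [61T→61T]: ω = 1293.5263×61/61 = 1293.5263 rpm, dir flips to +; running = +1293.5263
Stage 3 [61T→45T]: ω = 1293.5263×61/45 = 1753.4468 rpm, dir flips to −; running = −1753.4468

-1753.4468 rpm (opposite to input, |ω| = 1753.4468 rpm)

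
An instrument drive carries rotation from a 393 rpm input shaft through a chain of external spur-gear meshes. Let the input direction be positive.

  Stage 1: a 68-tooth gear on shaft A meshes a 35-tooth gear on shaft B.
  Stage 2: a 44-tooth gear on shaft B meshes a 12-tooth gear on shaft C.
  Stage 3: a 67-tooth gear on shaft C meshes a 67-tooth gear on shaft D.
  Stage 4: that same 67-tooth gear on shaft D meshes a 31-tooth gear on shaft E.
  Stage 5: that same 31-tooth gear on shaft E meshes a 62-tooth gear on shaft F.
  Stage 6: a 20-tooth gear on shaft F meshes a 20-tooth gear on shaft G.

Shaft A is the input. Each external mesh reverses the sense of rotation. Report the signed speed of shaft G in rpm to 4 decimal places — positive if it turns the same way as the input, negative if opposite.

Stage 1 [68T→35T]: ω = 393.0000×68/35 = 763.5429 rpm, dir flips to −; running = −763.5429
Stage 2 [44T→12T]: ω = 763.5429×44/12 = 2799.6571 rpm, dir flips to +; running = +2799.6571
Stage 3 [67T→67T]: ω = 2799.6571×67/67 = 2799.6571 rpm, dir flips to −; running = −2799.6571
Stage 4 [67T→31T]: ω = 2799.6571×67/31 = 6050.8719 rpm, dir flips to +; running = +6050.8719
Stage 5 [31T→62T]: ω = 6050.8719×31/62 = 3025.4359 rpm, dir flips to −; running = −3025.4359
Stage 6 [20T→20T]: ω = 3025.4359×20/20 = 3025.4359 rpm, dir flips to +; running = +3025.4359

+3025.4359 rpm (same as input, |ω| = 3025.4359 rpm)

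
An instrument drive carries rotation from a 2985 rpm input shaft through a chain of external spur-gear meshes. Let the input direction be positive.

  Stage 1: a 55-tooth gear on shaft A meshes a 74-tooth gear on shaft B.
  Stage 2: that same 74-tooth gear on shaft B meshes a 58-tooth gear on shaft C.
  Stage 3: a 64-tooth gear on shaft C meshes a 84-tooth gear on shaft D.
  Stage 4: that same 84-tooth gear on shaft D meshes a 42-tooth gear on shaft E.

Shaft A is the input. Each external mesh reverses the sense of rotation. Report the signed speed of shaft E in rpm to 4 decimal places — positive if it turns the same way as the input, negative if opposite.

Stage 1 [55T→74T]: ω = 2985.0000×55/74 = 2218.5811 rpm, dir flips to −; running = −2218.5811
Stage 2 [74T→58T]: ω = 2218.5811×74/58 = 2830.6034 rpm, dir flips to +; running = +2830.6034
Stage 3 [64T→84T]: ω = 2830.6034×64/84 = 2156.6502 rpm, dir flips to −; running = −2156.6502
Stage 4 [84T→42T]: ω = 2156.6502×84/42 = 4313.3005 rpm, dir flips to +; running = +4313.3005

+4313.3005 rpm (same as input, |ω| = 4313.3005 rpm)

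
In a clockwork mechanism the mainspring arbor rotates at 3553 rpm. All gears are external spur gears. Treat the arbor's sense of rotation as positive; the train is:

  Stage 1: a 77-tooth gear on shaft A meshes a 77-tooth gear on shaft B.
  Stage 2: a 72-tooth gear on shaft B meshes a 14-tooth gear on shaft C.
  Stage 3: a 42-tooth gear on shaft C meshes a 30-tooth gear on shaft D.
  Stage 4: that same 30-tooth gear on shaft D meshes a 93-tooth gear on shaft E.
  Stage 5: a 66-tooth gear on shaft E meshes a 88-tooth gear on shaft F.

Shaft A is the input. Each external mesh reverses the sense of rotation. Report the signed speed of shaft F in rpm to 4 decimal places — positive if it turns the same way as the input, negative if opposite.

-6189.0968 rpm (opposite to input, |ω| = 6189.0968 rpm)

Stage 1 [77T→77T]: ω = 3553.0000×77/77 = 3553.0000 rpm, dir flips to −; running = −3553.0000
Stage 2 [72T→14T]: ω = 3553.0000×72/14 = 18272.5714 rpm, dir flips to +; running = +18272.5714
Stage 3 [42T→30T]: ω = 18272.5714×42/30 = 25581.6000 rpm, dir flips to −; running = −25581.6000
Stage 4 [30T→93T]: ω = 25581.6000×30/93 = 8252.1290 rpm, dir flips to +; running = +8252.1290
Stage 5 [66T→88T]: ω = 8252.1290×66/88 = 6189.0968 rpm, dir flips to −; running = −6189.0968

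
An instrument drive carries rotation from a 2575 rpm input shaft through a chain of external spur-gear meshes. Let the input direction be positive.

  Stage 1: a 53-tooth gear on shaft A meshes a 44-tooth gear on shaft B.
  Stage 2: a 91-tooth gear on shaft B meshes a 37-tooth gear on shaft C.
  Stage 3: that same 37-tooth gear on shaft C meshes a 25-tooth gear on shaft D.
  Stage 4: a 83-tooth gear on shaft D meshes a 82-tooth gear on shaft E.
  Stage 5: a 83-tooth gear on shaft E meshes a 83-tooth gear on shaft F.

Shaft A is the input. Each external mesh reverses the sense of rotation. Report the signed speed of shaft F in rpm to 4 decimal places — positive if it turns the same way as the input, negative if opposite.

-11427.8900 rpm (opposite to input, |ω| = 11427.8900 rpm)

Stage 1 [53T→44T]: ω = 2575.0000×53/44 = 3101.7045 rpm, dir flips to −; running = −3101.7045
Stage 2 [91T→37T]: ω = 3101.7045×91/37 = 7628.5166 rpm, dir flips to +; running = +7628.5166
Stage 3 [37T→25T]: ω = 7628.5166×37/25 = 11290.2045 rpm, dir flips to −; running = −11290.2045
Stage 4 [83T→82T]: ω = 11290.2045×83/82 = 11427.8900 rpm, dir flips to +; running = +11427.8900
Stage 5 [83T→83T]: ω = 11427.8900×83/83 = 11427.8900 rpm, dir flips to −; running = −11427.8900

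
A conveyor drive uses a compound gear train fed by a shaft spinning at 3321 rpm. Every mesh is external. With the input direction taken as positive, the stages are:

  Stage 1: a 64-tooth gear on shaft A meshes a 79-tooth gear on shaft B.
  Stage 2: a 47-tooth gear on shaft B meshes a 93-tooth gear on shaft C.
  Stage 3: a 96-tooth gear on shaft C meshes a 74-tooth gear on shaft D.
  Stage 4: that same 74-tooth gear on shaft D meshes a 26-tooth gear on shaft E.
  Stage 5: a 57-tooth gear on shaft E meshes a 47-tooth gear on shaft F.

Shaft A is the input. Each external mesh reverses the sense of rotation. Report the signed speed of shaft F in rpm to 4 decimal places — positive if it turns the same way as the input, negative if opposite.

Stage 1 [64T→79T]: ω = 3321.0000×64/79 = 2690.4304 rpm, dir flips to −; running = −2690.4304
Stage 2 [47T→93T]: ω = 2690.4304×47/93 = 1359.6799 rpm, dir flips to +; running = +1359.6799
Stage 3 [96T→74T]: ω = 1359.6799×96/74 = 1763.9090 rpm, dir flips to −; running = −1763.9090
Stage 4 [74T→26T]: ω = 1763.9090×74/26 = 5020.3564 rpm, dir flips to +; running = +5020.3564
Stage 5 [57T→47T]: ω = 5020.3564×57/47 = 6088.5174 rpm, dir flips to −; running = −6088.5174

-6088.5174 rpm (opposite to input, |ω| = 6088.5174 rpm)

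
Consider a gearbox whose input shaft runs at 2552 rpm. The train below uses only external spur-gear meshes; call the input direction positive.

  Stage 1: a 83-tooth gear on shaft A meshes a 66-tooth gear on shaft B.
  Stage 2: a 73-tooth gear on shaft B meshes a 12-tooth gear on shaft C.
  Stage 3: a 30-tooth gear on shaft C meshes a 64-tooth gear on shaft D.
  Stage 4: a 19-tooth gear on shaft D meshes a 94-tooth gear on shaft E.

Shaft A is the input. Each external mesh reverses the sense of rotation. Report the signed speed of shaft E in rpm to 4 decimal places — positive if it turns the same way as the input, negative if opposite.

+1849.7944 rpm (same as input, |ω| = 1849.7944 rpm)

Stage 1 [83T→66T]: ω = 2552.0000×83/66 = 3209.3333 rpm, dir flips to −; running = −3209.3333
Stage 2 [73T→12T]: ω = 3209.3333×73/12 = 19523.4444 rpm, dir flips to +; running = +19523.4444
Stage 3 [30T→64T]: ω = 19523.4444×30/64 = 9151.6146 rpm, dir flips to −; running = −9151.6146
Stage 4 [19T→94T]: ω = 9151.6146×19/94 = 1849.7944 rpm, dir flips to +; running = +1849.7944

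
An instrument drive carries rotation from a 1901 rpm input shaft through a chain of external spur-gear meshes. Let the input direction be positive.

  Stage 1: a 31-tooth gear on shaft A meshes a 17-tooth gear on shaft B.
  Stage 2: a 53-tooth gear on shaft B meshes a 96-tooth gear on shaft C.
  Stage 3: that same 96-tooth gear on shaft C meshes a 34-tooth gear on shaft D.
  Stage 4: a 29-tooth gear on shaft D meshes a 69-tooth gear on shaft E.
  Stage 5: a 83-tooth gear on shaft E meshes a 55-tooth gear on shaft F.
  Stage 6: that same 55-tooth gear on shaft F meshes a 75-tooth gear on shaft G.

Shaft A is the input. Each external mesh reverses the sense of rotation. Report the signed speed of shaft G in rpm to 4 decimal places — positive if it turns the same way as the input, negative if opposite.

+2513.3767 rpm (same as input, |ω| = 2513.3767 rpm)

Stage 1 [31T→17T]: ω = 1901.0000×31/17 = 3466.5294 rpm, dir flips to −; running = −3466.5294
Stage 2 [53T→96T]: ω = 3466.5294×53/96 = 1913.8131 rpm, dir flips to +; running = +1913.8131
Stage 3 [96T→34T]: ω = 1913.8131×96/34 = 5403.7076 rpm, dir flips to −; running = −5403.7076
Stage 4 [29T→69T]: ω = 5403.7076×29/69 = 2271.1235 rpm, dir flips to +; running = +2271.1235
Stage 5 [83T→55T]: ω = 2271.1235×83/55 = 3427.3318 rpm, dir flips to −; running = −3427.3318
Stage 6 [55T→75T]: ω = 3427.3318×55/75 = 2513.3767 rpm, dir flips to +; running = +2513.3767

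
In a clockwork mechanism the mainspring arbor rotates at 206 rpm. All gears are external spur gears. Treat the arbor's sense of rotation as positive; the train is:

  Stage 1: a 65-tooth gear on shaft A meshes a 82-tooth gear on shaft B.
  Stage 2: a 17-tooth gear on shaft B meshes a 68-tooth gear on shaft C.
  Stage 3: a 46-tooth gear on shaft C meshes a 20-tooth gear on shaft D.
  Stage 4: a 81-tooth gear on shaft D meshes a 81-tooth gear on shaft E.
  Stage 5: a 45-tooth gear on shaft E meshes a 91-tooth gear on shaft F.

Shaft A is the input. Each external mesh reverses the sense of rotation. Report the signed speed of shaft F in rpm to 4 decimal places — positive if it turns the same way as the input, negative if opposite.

-46.4307 rpm (opposite to input, |ω| = 46.4307 rpm)

Stage 1 [65T→82T]: ω = 206.0000×65/82 = 163.2927 rpm, dir flips to −; running = −163.2927
Stage 2 [17T→68T]: ω = 163.2927×17/68 = 40.8232 rpm, dir flips to +; running = +40.8232
Stage 3 [46T→20T]: ω = 40.8232×46/20 = 93.8933 rpm, dir flips to −; running = −93.8933
Stage 4 [81T→81T]: ω = 93.8933×81/81 = 93.8933 rpm, dir flips to +; running = +93.8933
Stage 5 [45T→91T]: ω = 93.8933×45/91 = 46.4307 rpm, dir flips to −; running = −46.4307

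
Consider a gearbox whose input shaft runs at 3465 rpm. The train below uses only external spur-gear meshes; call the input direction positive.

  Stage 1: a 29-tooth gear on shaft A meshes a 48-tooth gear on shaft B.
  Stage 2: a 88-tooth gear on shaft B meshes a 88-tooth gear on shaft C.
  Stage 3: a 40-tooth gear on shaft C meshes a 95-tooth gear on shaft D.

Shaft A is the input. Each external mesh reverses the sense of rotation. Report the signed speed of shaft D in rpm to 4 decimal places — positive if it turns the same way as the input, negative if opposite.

-881.4474 rpm (opposite to input, |ω| = 881.4474 rpm)

Stage 1 [29T→48T]: ω = 3465.0000×29/48 = 2093.4375 rpm, dir flips to −; running = −2093.4375
Stage 2 [88T→88T]: ω = 2093.4375×88/88 = 2093.4375 rpm, dir flips to +; running = +2093.4375
Stage 3 [40T→95T]: ω = 2093.4375×40/95 = 881.4474 rpm, dir flips to −; running = −881.4474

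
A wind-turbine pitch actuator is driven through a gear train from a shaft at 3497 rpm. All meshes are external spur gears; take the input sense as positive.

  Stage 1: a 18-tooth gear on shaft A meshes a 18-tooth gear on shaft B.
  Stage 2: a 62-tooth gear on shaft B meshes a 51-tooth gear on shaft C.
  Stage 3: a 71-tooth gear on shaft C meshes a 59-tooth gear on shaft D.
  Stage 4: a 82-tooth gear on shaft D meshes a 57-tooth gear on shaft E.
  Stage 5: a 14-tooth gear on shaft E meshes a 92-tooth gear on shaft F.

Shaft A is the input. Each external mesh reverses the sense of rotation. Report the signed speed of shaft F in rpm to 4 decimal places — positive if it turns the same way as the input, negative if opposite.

-1119.9605 rpm (opposite to input, |ω| = 1119.9605 rpm)

Stage 1 [18T→18T]: ω = 3497.0000×18/18 = 3497.0000 rpm, dir flips to −; running = −3497.0000
Stage 2 [62T→51T]: ω = 3497.0000×62/51 = 4251.2549 rpm, dir flips to +; running = +4251.2549
Stage 3 [71T→59T]: ω = 4251.2549×71/59 = 5115.9169 rpm, dir flips to −; running = −5115.9169
Stage 4 [82T→57T]: ω = 5115.9169×82/57 = 7359.7401 rpm, dir flips to +; running = +7359.7401
Stage 5 [14T→92T]: ω = 7359.7401×14/92 = 1119.9605 rpm, dir flips to −; running = −1119.9605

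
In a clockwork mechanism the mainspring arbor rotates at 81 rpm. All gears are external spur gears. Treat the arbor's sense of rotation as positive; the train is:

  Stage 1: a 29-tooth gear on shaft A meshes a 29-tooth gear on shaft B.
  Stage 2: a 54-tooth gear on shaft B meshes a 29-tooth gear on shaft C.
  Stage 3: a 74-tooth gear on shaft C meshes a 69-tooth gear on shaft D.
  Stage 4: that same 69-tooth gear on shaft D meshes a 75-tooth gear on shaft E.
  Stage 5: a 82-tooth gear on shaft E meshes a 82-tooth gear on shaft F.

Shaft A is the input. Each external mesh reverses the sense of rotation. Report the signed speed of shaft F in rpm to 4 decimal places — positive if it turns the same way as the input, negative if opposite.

-148.8166 rpm (opposite to input, |ω| = 148.8166 rpm)

Stage 1 [29T→29T]: ω = 81.0000×29/29 = 81.0000 rpm, dir flips to −; running = −81.0000
Stage 2 [54T→29T]: ω = 81.0000×54/29 = 150.8276 rpm, dir flips to +; running = +150.8276
Stage 3 [74T→69T]: ω = 150.8276×74/69 = 161.7571 rpm, dir flips to −; running = −161.7571
Stage 4 [69T→75T]: ω = 161.7571×69/75 = 148.8166 rpm, dir flips to +; running = +148.8166
Stage 5 [82T→82T]: ω = 148.8166×82/82 = 148.8166 rpm, dir flips to −; running = −148.8166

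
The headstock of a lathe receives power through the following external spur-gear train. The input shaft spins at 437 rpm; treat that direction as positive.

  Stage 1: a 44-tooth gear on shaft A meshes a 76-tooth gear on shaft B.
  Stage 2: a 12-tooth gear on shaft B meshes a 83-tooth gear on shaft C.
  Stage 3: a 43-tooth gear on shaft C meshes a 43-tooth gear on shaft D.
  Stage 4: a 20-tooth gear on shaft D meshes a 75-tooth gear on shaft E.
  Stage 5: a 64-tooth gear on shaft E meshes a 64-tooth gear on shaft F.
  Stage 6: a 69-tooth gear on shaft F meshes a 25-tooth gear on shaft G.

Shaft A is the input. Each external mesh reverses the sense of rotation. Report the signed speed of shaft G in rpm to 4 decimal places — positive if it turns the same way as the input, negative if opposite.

Stage 1 [44T→76T]: ω = 437.0000×44/76 = 253.0000 rpm, dir flips to −; running = −253.0000
Stage 2 [12T→83T]: ω = 253.0000×12/83 = 36.5783 rpm, dir flips to +; running = +36.5783
Stage 3 [43T→43T]: ω = 36.5783×43/43 = 36.5783 rpm, dir flips to −; running = −36.5783
Stage 4 [20T→75T]: ω = 36.5783×20/75 = 9.7542 rpm, dir flips to +; running = +9.7542
Stage 5 [64T→64T]: ω = 9.7542×64/64 = 9.7542 rpm, dir flips to −; running = −9.7542
Stage 6 [69T→25T]: ω = 9.7542×69/25 = 26.9216 rpm, dir flips to +; running = +26.9216

+26.9216 rpm (same as input, |ω| = 26.9216 rpm)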